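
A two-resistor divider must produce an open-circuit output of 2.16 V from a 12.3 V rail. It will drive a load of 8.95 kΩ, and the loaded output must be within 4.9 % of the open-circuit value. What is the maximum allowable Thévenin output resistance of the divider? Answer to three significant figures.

Loading drop = R_th/(R_th + R_L) ≤ 0.0490, so R_th ≤ R_L · ε/(1−ε) = 8.95 kΩ × 0.0490/0.9510 = 461 Ω.

R_th ≤ 461 Ω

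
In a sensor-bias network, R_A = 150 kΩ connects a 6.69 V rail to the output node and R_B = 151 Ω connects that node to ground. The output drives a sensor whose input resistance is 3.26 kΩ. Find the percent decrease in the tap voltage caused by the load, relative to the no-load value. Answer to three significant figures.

The divider's output (Thévenin) resistance is R_A‖R_B = 150.8 Ω.
Fractional drop under load = R_th/(R_th + R_L) = 150.8 / (150.8 + 3260) = 0.04423.
So the output falls by 4.42 %.

4.42 %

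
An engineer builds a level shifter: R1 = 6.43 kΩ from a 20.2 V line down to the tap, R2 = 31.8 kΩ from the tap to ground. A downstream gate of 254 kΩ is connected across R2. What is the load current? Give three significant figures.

I_L ≈ 0.0648 mA

R2‖R_L = 28.26 kΩ; V_out = 20.2 × 28.26/34.69 = 16.46 V.
I_L = V_out / R_L = 16.46 / 254 kΩ = 0.0648 mA.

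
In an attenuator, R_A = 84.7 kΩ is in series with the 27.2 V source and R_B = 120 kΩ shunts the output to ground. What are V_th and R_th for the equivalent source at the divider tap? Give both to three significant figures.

V_th is the open-circuit tap voltage: 27.2 × 120/(84.7 + 120) = 15.9 V.
With the supply zeroed, R_A and R_B appear in parallel from the tap: R_th = R_A‖R_B = (84.7 × 120)/204.7 = 49.7 kΩ.

V_th = 15.9 V, R_th = 49.7 kΩ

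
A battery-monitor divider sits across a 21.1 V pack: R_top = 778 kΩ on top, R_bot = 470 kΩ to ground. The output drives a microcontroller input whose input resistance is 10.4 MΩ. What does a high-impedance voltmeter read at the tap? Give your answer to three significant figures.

V_out ≈ 7.73 V

The load sits in parallel with R_bot: R_bot‖R_L = (470 × 10400) / (470 + 10400) = 449.7 kΩ.
V_out = 21.1 × 449.7 / (778 + 449.7) = 21.1 × 449.7/1228 = 7.73 V.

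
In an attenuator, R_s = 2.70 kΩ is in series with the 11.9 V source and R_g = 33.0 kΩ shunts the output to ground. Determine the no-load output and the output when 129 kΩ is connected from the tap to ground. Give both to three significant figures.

Open-circuit: V = 11.9 × 33.0/(2.70 + 33.0) = 11.0 V.
With the load, R_g becomes R_g‖R_L = 26.28 kΩ, so V = 11.9 × 26.28/28.98 = 10.8 V.

Unloaded: 11.0 V; loaded: 10.8 V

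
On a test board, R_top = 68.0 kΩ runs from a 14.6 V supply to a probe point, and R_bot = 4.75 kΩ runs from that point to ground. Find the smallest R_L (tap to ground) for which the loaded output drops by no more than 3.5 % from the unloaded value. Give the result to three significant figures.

R_L(min) ≈ 122 kΩ

Output resistance R_th = R_top‖R_bot = (68.0 × 4.75)/72.75 = 4.440 kΩ.
The fractional drop is R_th/(R_th + R_L); requiring this ≤ 0.0350 gives R_L ≥ R_th(1/0.0350 − 1) = 4.440 × 27.57 = 122 kΩ.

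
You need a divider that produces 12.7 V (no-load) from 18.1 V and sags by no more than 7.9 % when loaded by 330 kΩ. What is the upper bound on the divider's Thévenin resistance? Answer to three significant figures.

R_th ≤ 28.3 kΩ

Loading drop = R_th/(R_th + R_L) ≤ 0.0790, so R_th ≤ R_L · ε/(1−ε) = 330 kΩ × 0.0790/0.9210 = 28.3 kΩ.
(Any R1, R2 with R2/(R1+R2) = 0.702 and R1‖R2 ≤ 28.3 kΩ will meet the spec.)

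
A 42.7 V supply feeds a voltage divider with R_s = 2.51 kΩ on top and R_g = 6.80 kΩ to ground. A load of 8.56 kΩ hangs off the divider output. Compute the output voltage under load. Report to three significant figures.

The load sits in parallel with R_g: R_g‖R_L = (6.80 × 8.56) / (6.80 + 8.56) = 3.790 kΩ.
V_out = 42.7 × 3.790 / (2.51 + 3.790) = 42.7 × 3.790/6.300 = 25.7 V.

V_out ≈ 25.7 V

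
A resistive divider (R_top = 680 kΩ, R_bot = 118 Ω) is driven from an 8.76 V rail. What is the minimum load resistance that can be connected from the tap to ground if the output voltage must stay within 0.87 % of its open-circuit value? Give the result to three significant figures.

R_L(min) ≈ 13.4 kΩ

Output resistance R_th = R_top‖R_bot = (680000 × 118)/680100 = 118.0 Ω.
The fractional drop is R_th/(R_th + R_L); requiring this ≤ 0.00870 gives R_L ≥ R_th(1/0.00870 − 1) = 118.0 × 113.9 = 13.4 kΩ.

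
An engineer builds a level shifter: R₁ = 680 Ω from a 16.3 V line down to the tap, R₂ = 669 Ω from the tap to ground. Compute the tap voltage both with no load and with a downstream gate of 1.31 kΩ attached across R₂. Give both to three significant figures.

Unloaded: 8.08 V; loaded: 6.43 V

Open-circuit: V = 16.3 × 669/(680 + 669) = 8.08 V.
With the load, R₂ becomes R₂‖R_L = 442.8 Ω, so V = 16.3 × 442.8/1123 = 6.43 V.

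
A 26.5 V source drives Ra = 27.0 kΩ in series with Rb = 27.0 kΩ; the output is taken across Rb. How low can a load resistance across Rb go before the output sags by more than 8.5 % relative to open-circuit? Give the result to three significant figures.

R_L(min) ≈ 145 kΩ

Output resistance R_th = Ra‖Rb = (27.0 × 27.0)/54.00 = 13.50 kΩ.
The fractional drop is R_th/(R_th + R_L); requiring this ≤ 0.0850 gives R_L ≥ R_th(1/0.0850 − 1) = 13.50 × 10.76 = 145 kΩ.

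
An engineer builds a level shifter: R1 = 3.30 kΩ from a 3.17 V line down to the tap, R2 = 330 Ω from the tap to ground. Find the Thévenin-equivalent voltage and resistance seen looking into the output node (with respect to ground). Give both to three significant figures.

V_th is the open-circuit tap voltage: 3.17 × 330/(3300 + 330) = 0.288 V.
With the supply zeroed, R1 and R2 appear in parallel from the tap: R_th = R1‖R2 = (3300 × 330)/3630 = 300 Ω.

V_th = 0.288 V, R_th = 300 Ω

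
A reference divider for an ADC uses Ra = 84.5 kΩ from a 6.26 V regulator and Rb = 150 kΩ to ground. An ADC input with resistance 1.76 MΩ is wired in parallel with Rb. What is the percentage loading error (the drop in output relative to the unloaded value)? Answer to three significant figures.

The divider's output (Thévenin) resistance is Ra‖Rb = 54.05 kΩ.
Fractional drop under load = R_th/(R_th + R_L) = 54.05 / (54.05 + 1760) = 0.02980.
So the output falls by 2.98 %.

2.98 %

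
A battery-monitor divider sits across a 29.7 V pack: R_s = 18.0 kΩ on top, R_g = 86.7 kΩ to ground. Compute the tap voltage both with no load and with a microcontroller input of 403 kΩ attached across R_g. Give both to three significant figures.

Open-circuit: V = 29.7 × 86.7/(18.0 + 86.7) = 24.6 V.
With the load, R_g becomes R_g‖R_L = 71.35 kΩ, so V = 29.7 × 71.35/89.35 = 23.7 V.

Unloaded: 24.6 V; loaded: 23.7 V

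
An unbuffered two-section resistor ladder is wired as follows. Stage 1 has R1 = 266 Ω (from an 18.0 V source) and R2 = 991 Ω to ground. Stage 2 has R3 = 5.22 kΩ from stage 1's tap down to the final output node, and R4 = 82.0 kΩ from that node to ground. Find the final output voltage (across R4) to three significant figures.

V_out ≈ 13.3 V

Stage 2 presents R3+R4 = 87220 Ω as a load on stage 1's tap.
Stage 1's lower leg becomes R2‖(R3+R4) = 979.9 Ω, so V_mid = 18.0 × 979.9/1246 = 14.16 V.
Stage 2 is itself unloaded: V_out = V_mid × R4/(R3+R4) = 14.16 × 82000/87220 = 13.3 V.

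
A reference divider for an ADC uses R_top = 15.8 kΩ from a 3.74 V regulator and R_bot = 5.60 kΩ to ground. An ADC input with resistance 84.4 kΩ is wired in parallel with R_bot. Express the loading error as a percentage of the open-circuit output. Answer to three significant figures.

4.67 %

The divider's output (Thévenin) resistance is R_top‖R_bot = 4.135 kΩ.
Fractional drop under load = R_th/(R_th + R_L) = 4.135 / (4.135 + 84.4) = 0.04670.
So the output falls by 4.67 %.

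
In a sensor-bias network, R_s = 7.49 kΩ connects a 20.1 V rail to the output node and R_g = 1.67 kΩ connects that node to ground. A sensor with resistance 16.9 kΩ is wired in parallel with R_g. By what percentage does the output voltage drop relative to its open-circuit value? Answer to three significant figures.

7.48 %

The divider's output (Thévenin) resistance is R_s‖R_g = 1.366 kΩ.
Fractional drop under load = R_th/(R_th + R_L) = 1.366 / (1.366 + 16.9) = 0.07476.
So the output falls by 7.48 %.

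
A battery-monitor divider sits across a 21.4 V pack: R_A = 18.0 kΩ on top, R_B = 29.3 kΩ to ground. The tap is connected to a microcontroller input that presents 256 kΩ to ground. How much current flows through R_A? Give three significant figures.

I ≈ 0.483 mA

R_B‖R_L = 26.29 kΩ, so the source sees R_A + R_B‖R_L = 44.29 kΩ.
I = 21.4 V / 44.29 kΩ = 0.483 mA.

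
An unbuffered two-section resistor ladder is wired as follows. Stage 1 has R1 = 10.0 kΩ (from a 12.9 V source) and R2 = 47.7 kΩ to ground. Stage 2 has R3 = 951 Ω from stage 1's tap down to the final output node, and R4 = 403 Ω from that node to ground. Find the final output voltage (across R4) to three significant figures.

V_out ≈ 0.447 V

Stage 2 presents R3+R4 = 1354 Ω as a load on stage 1's tap.
Stage 1's lower leg becomes R2‖(R3+R4) = 1317 Ω, so V_mid = 12.9 × 1317/11320 = 1.501 V.
Stage 2 is itself unloaded: V_out = V_mid × R4/(R3+R4) = 1.501 × 403/1354 = 0.447 V.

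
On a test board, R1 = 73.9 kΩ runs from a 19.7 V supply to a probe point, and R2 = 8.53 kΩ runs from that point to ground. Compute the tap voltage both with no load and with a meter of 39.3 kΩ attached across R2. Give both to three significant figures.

Open-circuit: V = 19.7 × 8.53/(73.9 + 8.53) = 2.04 V.
With the load, R2 becomes R2‖R_L = 7.009 kΩ, so V = 19.7 × 7.009/80.91 = 1.71 V.

Unloaded: 2.04 V; loaded: 1.71 V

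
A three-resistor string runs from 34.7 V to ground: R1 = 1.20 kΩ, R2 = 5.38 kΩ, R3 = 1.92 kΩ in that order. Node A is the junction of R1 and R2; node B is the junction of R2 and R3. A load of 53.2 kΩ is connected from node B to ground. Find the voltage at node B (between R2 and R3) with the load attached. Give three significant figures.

At node B, R3 is in parallel with the load: R3‖R_L = 1.853 kΩ.
Below node A the resistance is R2 + (R3‖R_L) = 7.233 kΩ, so V_A = 34.7 × 7.233/8.433 = 29.76 V.
Then V_B = V_A × (R3‖R_L)/(R2 + R3‖R_L) = 29.76 × 1.853/7.233 = 7.63 V.

V ≈ 7.63 V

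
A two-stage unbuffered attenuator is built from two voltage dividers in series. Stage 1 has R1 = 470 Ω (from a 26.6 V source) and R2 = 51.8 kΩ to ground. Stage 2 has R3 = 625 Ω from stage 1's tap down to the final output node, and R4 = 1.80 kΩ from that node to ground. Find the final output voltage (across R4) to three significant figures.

V_out ≈ 16.4 V

Stage 2 presents R3+R4 = 2425 Ω as a load on stage 1's tap.
Stage 1's lower leg becomes R2‖(R3+R4) = 2317 Ω, so V_mid = 26.6 × 2317/2787 = 22.11 V.
Stage 2 is itself unloaded: V_out = V_mid × R4/(R3+R4) = 22.11 × 1800/2425 = 16.4 V.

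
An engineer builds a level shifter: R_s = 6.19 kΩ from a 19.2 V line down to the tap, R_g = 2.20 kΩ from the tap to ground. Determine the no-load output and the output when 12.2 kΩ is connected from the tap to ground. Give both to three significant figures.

Open-circuit: V = 19.2 × 2.20/(6.19 + 2.20) = 5.03 V.
With the load, R_g becomes R_g‖R_L = 1.864 kΩ, so V = 19.2 × 1.864/8.054 = 4.44 V.

Unloaded: 5.03 V; loaded: 4.44 V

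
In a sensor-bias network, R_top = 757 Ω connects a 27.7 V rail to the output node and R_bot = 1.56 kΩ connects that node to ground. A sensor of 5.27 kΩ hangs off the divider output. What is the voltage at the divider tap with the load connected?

The load sits in parallel with R_bot: R_bot‖R_L = (1560 × 5270) / (1560 + 5270) = 1204 Ω.
V_out = 27.7 × 1204 / (757 + 1204) = 27.7 × 1204/1961 = 17.0 V.
(Unloaded it would have been 18.6 V.)

V_out ≈ 17.0 V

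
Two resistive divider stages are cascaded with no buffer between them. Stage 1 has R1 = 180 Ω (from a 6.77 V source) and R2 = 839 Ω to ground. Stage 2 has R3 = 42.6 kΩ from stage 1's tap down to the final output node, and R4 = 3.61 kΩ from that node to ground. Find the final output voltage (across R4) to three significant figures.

Stage 2 presents R3+R4 = 46210 Ω as a load on stage 1's tap.
Stage 1's lower leg becomes R2‖(R3+R4) = 824.0 Ω, so V_mid = 6.77 × 824.0/1004 = 5.556 V.
Stage 2 is itself unloaded: V_out = V_mid × R4/(R3+R4) = 5.556 × 3610/46210 = 0.434 V.

V_out ≈ 0.434 V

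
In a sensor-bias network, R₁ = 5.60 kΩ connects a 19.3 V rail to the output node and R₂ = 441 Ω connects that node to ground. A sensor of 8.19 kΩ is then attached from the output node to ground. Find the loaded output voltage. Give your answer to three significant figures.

V_out ≈ 1.34 V

The load sits in parallel with R₂: R₂‖R_L = (441 × 8190) / (441 + 8190) = 418.5 Ω.
V_out = 19.3 × 418.5 / (5600 + 418.5) = 19.3 × 418.5/6018 = 1.34 V.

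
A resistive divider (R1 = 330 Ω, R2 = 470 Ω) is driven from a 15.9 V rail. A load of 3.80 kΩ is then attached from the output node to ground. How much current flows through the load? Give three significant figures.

R2‖R_L = 418.3 Ω; V_out = 15.9 × 418.3/748.3 = 8.888 V.
I_L = V_out / R_L = 8.888 / 3.80 kΩ = 2.34 mA.

I_L ≈ 2.34 mA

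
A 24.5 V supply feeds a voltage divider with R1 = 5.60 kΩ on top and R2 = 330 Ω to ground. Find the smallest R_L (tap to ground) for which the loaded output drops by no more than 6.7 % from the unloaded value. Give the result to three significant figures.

Output resistance R_th = R1‖R2 = (5600 × 330)/5930 = 311.6 Ω.
The fractional drop is R_th/(R_th + R_L); requiring this ≤ 0.0670 gives R_L ≥ R_th(1/0.0670 − 1) = 311.6 × 13.93 = 4.34 kΩ.

R_L(min) ≈ 4.34 kΩ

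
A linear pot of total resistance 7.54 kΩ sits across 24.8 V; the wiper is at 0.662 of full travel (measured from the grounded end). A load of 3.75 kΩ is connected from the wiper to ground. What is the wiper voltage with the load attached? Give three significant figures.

V ≈ 11.3 V

The wiper splits the pot into (1−α)R = 2.549 kΩ above and αR = 4.991 kΩ below.
Lower section ‖ load = 2.141 kΩ.
V_wiper = 24.8 × 2.141/(2.549 + 2.141) = 11.3 V.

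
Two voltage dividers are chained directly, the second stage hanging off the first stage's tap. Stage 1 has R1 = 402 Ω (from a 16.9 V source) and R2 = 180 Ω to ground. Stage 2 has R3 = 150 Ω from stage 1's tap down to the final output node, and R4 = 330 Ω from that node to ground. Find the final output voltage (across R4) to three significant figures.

Stage 2 presents R3+R4 = 480.0 Ω as a load on stage 1's tap.
Stage 1's lower leg becomes R2‖(R3+R4) = 130.9 Ω, so V_mid = 16.9 × 130.9/532.9 = 4.151 V.
Stage 2 is itself unloaded: V_out = V_mid × R4/(R3+R4) = 4.151 × 330/480.0 = 2.85 V.

V_out ≈ 2.85 V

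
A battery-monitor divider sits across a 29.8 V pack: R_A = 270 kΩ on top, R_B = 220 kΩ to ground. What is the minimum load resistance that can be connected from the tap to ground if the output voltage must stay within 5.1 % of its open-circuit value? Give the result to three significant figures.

Output resistance R_th = R_A‖R_B = (270 × 220)/490.0 = 121.2 kΩ.
The fractional drop is R_th/(R_th + R_L); requiring this ≤ 0.0510 gives R_L ≥ R_th(1/0.0510 − 1) = 121.2 × 18.61 = 2.26 MΩ.

R_L(min) ≈ 2.26 MΩ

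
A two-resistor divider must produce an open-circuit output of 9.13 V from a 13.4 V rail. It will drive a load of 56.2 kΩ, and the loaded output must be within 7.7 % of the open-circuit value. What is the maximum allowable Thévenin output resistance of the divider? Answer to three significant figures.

R_th ≤ 4.69 kΩ

Loading drop = R_th/(R_th + R_L) ≤ 0.0770, so R_th ≤ R_L · ε/(1−ε) = 56.2 kΩ × 0.0770/0.9230 = 4.69 kΩ.
(Any R1, R2 with R2/(R1+R2) = 0.681 and R1‖R2 ≤ 4.69 kΩ will meet the spec.)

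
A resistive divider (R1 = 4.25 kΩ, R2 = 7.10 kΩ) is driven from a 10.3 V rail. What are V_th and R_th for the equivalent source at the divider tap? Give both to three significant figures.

V_th is the open-circuit tap voltage: 10.3 × 7.10/(4.25 + 7.10) = 6.44 V.
With the supply zeroed, R1 and R2 appear in parallel from the tap: R_th = R1‖R2 = (4.25 × 7.10)/11.35 = 2.66 kΩ.

V_th = 6.44 V, R_th = 2.66 kΩ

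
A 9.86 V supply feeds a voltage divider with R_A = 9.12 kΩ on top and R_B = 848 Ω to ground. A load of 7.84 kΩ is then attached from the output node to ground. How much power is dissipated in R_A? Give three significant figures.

Total resistance from the source is R_A + (R_B‖R_L) = 9885 Ω, so I = 9.86/9885 Ω = 0.9974 mA.
P = I²·R_A = (0.9974 mA)² × 9.12 kΩ = 9.07 mW.

P ≈ 9.07 mW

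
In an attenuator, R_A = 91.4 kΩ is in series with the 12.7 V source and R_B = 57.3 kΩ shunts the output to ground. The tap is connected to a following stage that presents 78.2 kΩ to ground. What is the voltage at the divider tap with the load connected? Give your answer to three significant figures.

The load sits in parallel with R_B: R_B‖R_L = (57.3 × 78.2) / (57.3 + 78.2) = 33.07 kΩ.
V_out = 12.7 × 33.07 / (91.4 + 33.07) = 12.7 × 33.07/124.5 = 3.37 V.

V_out ≈ 3.37 V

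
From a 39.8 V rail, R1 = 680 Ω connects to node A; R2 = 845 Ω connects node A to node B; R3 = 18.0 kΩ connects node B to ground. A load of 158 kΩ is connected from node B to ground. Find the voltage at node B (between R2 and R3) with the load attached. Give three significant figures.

V ≈ 36.4 V

At node B, R3 is in parallel with the load: R3‖R_L = 16160 Ω.
Below node A the resistance is R2 + (R3‖R_L) = 17000 Ω, so V_A = 39.8 × 17000/17680 = 38.27 V.
Then V_B = V_A × (R3‖R_L)/(R2 + R3‖R_L) = 38.27 × 16160/17000 = 36.4 V.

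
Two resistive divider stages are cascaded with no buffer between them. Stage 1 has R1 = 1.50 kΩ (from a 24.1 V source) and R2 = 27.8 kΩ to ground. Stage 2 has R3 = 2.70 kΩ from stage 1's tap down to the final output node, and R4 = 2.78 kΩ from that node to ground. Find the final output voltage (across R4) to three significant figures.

V_out ≈ 9.21 V

Stage 2 presents R3+R4 = 5.480 kΩ as a load on stage 1's tap.
Stage 1's lower leg becomes R2‖(R3+R4) = 4.578 kΩ, so V_mid = 24.1 × 4.578/6.078 = 18.15 V.
Stage 2 is itself unloaded: V_out = V_mid × R4/(R3+R4) = 18.15 × 2.78/5.480 = 9.21 V.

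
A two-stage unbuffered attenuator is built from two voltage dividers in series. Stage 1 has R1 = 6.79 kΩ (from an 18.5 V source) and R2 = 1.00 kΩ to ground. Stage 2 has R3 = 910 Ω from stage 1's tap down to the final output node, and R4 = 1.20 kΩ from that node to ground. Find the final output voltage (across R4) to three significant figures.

V_out ≈ 0.956 V

Stage 2 presents R3+R4 = 2110 Ω as a load on stage 1's tap.
Stage 1's lower leg becomes R2‖(R3+R4) = 678.5 Ω, so V_mid = 18.5 × 678.5/7468 = 1.681 V.
Stage 2 is itself unloaded: V_out = V_mid × R4/(R3+R4) = 1.681 × 1200/2110 = 0.956 V.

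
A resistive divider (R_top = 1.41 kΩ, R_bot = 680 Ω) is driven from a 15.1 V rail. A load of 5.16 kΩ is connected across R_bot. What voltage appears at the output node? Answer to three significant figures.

The load sits in parallel with R_bot: R_bot‖R_L = (680 × 5160) / (680 + 5160) = 600.8 Ω.
V_out = 15.1 × 600.8 / (1410 + 600.8) = 15.1 × 600.8/2011 = 4.51 V.
(Unloaded it would have been 4.91 V.)

V_out ≈ 4.51 V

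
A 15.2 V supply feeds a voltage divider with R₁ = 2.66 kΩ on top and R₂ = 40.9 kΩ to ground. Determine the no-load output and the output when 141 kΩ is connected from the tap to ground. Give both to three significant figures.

Unloaded: 14.3 V; loaded: 14.0 V

Open-circuit: V = 15.2 × 40.9/(2.66 + 40.9) = 14.3 V.
With the load, R₂ becomes R₂‖R_L = 31.70 kΩ, so V = 15.2 × 31.70/34.36 = 14.0 V.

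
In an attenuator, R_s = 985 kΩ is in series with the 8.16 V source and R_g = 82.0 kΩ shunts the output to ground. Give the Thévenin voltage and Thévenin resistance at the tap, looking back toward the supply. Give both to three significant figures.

V_th is the open-circuit tap voltage: 8.16 × 82.0/(985 + 82.0) = 0.627 V.
With the supply zeroed, R_s and R_g appear in parallel from the tap: R_th = R_s‖R_g = (985 × 82.0)/1067 = 75.7 kΩ.

V_th = 0.627 V, R_th = 75.7 kΩ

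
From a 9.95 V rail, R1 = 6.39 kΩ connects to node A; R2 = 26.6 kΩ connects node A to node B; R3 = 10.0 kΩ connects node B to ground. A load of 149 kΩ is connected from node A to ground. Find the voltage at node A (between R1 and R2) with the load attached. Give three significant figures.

V ≈ 8.17 V

Below node A the series string R2+R3 = 36.60 kΩ sits in parallel with the 149 kΩ load: 29.38 kΩ.
V_A = 9.95 × 29.38/(6.39 + 29.38) = 8.17 V.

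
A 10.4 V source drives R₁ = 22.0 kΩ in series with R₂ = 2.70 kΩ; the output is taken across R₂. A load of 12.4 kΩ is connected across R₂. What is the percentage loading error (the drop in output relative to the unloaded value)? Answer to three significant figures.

The divider's output (Thévenin) resistance is R₁‖R₂ = 2.405 kΩ.
Fractional drop under load = R_th/(R_th + R_L) = 2.405 / (2.405 + 12.4) = 0.1624.
So the output falls by 16.2 %.

16.2 %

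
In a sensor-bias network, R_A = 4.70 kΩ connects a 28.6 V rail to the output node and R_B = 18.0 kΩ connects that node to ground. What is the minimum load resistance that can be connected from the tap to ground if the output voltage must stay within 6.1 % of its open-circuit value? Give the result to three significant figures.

R_L(min) ≈ 57.4 kΩ

Output resistance R_th = R_A‖R_B = (4.70 × 18.0)/22.70 = 3.727 kΩ.
The fractional drop is R_th/(R_th + R_L); requiring this ≤ 0.0610 gives R_L ≥ R_th(1/0.0610 − 1) = 3.727 × 15.39 = 57.4 kΩ.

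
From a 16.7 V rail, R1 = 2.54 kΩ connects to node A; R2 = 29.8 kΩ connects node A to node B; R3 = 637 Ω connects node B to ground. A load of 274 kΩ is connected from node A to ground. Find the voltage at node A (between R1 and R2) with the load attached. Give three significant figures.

V ≈ 15.3 V

Below node A the series string R2+R3 = 30440 Ω sits in parallel with the 274000 Ω load: 27390 Ω.
V_A = 16.7 × 27390/(2540 + 27390) = 15.3 V.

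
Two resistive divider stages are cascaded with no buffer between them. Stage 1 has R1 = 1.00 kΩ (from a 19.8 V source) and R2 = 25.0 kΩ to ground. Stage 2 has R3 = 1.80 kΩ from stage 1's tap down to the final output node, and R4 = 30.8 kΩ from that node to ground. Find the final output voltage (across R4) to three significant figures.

V_out ≈ 17.5 V

Stage 2 presents R3+R4 = 32.60 kΩ as a load on stage 1's tap.
Stage 1's lower leg becomes R2‖(R3+R4) = 14.15 kΩ, so V_mid = 19.8 × 14.15/15.15 = 18.49 V.
Stage 2 is itself unloaded: V_out = V_mid × R4/(R3+R4) = 18.49 × 30.8/32.60 = 17.5 V.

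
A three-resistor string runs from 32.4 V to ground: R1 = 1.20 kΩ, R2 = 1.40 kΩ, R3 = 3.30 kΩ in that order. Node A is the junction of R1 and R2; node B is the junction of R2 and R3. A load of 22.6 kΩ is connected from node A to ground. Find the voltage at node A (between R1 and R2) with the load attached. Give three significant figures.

V ≈ 24.8 V

Below node A the series string R2+R3 = 4.700 kΩ sits in parallel with the 22.6 kΩ load: 3.891 kΩ.
V_A = 32.4 × 3.891/(1.20 + 3.891) = 24.8 V.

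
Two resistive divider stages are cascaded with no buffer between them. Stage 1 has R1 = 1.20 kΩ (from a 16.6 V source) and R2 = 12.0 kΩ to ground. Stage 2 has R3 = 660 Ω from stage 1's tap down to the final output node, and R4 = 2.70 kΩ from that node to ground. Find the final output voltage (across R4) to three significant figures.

V_out ≈ 9.15 V

Stage 2 presents R3+R4 = 3360 Ω as a load on stage 1's tap.
Stage 1's lower leg becomes R2‖(R3+R4) = 2625 Ω, so V_mid = 16.6 × 2625/3825 = 11.39 V.
Stage 2 is itself unloaded: V_out = V_mid × R4/(R3+R4) = 11.39 × 2700/3360 = 9.15 V.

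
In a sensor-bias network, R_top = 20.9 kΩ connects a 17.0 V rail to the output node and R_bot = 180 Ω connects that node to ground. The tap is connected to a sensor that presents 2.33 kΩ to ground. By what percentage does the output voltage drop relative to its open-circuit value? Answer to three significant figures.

7.11 %

The divider's output (Thévenin) resistance is R_top‖R_bot = 178.5 Ω.
Fractional drop under load = R_th/(R_th + R_L) = 178.5 / (178.5 + 2330) = 0.07114.
So the output falls by 7.11 %.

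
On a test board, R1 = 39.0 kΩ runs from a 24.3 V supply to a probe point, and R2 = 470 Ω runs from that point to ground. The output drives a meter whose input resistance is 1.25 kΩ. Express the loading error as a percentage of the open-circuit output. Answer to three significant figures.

Unloaded V = 24.3 × 470/39470 = 0.2894 V.
Loaded: R2‖R_L = 341.6 Ω, giving V = 24.3 × 341.6/39340 = 0.2110 V.
Drop = (0.2894 − 0.2110) / 0.2894 = 27.1 %.

27.1 %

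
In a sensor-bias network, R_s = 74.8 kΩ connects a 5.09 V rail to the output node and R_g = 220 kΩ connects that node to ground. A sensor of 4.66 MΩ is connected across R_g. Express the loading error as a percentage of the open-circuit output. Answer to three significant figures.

The divider's output (Thévenin) resistance is R_s‖R_g = 55.82 kΩ.
Fractional drop under load = R_th/(R_th + R_L) = 55.82 / (55.82 + 4660) = 0.01184.
So the output falls by 1.18 %.

1.18 %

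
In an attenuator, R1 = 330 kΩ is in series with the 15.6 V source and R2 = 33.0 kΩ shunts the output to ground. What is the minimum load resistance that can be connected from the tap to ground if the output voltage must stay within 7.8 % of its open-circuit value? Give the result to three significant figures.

Output resistance R_th = R1‖R2 = (330 × 33.0)/363.0 = 30.00 kΩ.
The fractional drop is R_th/(R_th + R_L); requiring this ≤ 0.0780 gives R_L ≥ R_th(1/0.0780 − 1) = 30.00 × 11.82 = 355 kΩ.

R_L(min) ≈ 355 kΩ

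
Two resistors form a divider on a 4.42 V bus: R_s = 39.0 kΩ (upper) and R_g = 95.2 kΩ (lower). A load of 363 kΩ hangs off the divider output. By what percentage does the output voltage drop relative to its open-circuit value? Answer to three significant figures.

The divider's output (Thévenin) resistance is R_s‖R_g = 27.67 kΩ.
Fractional drop under load = R_th/(R_th + R_L) = 27.67 / (27.67 + 363) = 0.07082.
So the output falls by 7.08 %.

7.08 %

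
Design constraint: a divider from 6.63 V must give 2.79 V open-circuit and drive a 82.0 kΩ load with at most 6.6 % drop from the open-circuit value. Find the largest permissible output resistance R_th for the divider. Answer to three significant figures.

Loading drop = R_th/(R_th + R_L) ≤ 0.0660, so R_th ≤ R_L · ε/(1−ε) = 82.0 kΩ × 0.0660/0.9340 = 5.79 kΩ.
(Any R1, R2 with R2/(R1+R2) = 0.421 and R1‖R2 ≤ 5.79 kΩ will meet the spec.)

R_th ≤ 5.79 kΩ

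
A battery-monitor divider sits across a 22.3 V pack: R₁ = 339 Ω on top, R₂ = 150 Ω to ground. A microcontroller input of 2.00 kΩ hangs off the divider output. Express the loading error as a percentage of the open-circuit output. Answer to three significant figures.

4.94 %

The divider's output (Thévenin) resistance is R₁‖R₂ = 104.0 Ω.
Fractional drop under load = R_th/(R_th + R_L) = 104.0 / (104.0 + 2000) = 0.04942.
So the output falls by 4.94 %.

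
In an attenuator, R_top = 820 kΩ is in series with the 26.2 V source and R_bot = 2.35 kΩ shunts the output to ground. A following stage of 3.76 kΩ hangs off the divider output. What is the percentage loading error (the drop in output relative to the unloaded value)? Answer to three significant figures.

The divider's output (Thévenin) resistance is R_top‖R_bot = 2.343 kΩ.
Fractional drop under load = R_th/(R_th + R_L) = 2.343 / (2.343 + 3.76) = 0.3839.
So the output falls by 38.4 %.

38.4 %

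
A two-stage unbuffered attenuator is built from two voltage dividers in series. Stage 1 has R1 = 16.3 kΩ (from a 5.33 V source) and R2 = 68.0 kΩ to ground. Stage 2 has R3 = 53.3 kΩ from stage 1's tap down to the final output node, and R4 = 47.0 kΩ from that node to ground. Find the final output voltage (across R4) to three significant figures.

V_out ≈ 1.78 V

Stage 2 presents R3+R4 = 100.3 kΩ as a load on stage 1's tap.
Stage 1's lower leg becomes R2‖(R3+R4) = 40.53 kΩ, so V_mid = 5.33 × 40.53/56.83 = 3.801 V.
Stage 2 is itself unloaded: V_out = V_mid × R4/(R3+R4) = 3.801 × 47.0/100.3 = 1.78 V.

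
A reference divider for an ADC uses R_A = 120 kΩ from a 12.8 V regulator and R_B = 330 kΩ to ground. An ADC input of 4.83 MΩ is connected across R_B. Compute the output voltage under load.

The load sits in parallel with R_B: R_B‖R_L = (330 × 4830) / (330 + 4830) = 308.9 kΩ.
V_out = 12.8 × 308.9 / (120 + 308.9) = 12.8 × 308.9/428.9 = 9.22 V.

V_out ≈ 9.22 V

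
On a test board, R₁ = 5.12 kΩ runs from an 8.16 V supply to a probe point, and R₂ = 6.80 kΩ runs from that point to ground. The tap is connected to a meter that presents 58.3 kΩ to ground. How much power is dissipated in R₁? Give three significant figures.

P ≈ 2.71 mW

Total resistance from the source is R₁ + (R₂‖R_L) = 11.21 kΩ, so I = 8.16/11.21 kΩ = 0.7279 mA.
P = I²·R₁ = (0.7279 mA)² × 5.12 kΩ = 2.71 mW.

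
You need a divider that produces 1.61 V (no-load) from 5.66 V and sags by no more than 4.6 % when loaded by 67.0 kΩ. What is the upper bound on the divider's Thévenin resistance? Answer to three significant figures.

R_th ≤ 3.23 kΩ

Loading drop = R_th/(R_th + R_L) ≤ 0.0460, so R_th ≤ R_L · ε/(1−ε) = 67.0 kΩ × 0.0460/0.9540 = 3.23 kΩ.
(Any R1, R2 with R2/(R1+R2) = 0.284 and R1‖R2 ≤ 3.23 kΩ will meet the spec.)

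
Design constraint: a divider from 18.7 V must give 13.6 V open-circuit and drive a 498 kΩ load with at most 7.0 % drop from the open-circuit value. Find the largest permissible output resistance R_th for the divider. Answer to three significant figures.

R_th ≤ 37.5 kΩ

Loading drop = R_th/(R_th + R_L) ≤ 0.0700, so R_th ≤ R_L · ε/(1−ε) = 498 kΩ × 0.0700/0.9300 = 37.5 kΩ.
(Any R1, R2 with R2/(R1+R2) = 0.727 and R1‖R2 ≤ 37.5 kΩ will meet the spec.)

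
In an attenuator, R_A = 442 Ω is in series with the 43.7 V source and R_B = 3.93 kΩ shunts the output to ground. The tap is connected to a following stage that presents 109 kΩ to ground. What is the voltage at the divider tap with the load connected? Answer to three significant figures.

The load sits in parallel with R_B: R_B‖R_L = (3930 × 109000) / (3930 + 109000) = 3793 Ω.
V_out = 43.7 × 3793 / (442 + 3793) = 43.7 × 3793/4235 = 39.1 V.
(Unloaded it would have been 39.3 V.)

V_out ≈ 39.1 V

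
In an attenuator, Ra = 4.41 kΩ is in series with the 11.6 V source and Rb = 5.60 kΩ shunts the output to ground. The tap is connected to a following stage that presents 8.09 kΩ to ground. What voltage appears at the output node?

V_out ≈ 4.97 V

The load sits in parallel with Rb: Rb‖R_L = (5.60 × 8.09) / (5.60 + 8.09) = 3.309 kΩ.
V_out = 11.6 × 3.309 / (4.41 + 3.309) = 11.6 × 3.309/7.719 = 4.97 V.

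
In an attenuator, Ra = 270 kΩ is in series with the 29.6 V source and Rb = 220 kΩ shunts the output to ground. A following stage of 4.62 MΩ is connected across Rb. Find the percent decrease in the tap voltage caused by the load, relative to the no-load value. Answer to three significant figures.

2.56 %

The divider's output (Thévenin) resistance is Ra‖Rb = 121.2 kΩ.
Fractional drop under load = R_th/(R_th + R_L) = 121.2 / (121.2 + 4620) = 0.02557.
So the output falls by 2.56 %.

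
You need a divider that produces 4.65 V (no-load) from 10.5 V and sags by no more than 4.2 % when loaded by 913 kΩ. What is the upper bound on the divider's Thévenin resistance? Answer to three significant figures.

Loading drop = R_th/(R_th + R_L) ≤ 0.0420, so R_th ≤ R_L · ε/(1−ε) = 913 kΩ × 0.0420/0.9580 = 40.0 kΩ.
(Any R1, R2 with R2/(R1+R2) = 0.443 and R1‖R2 ≤ 40.0 kΩ will meet the spec.)

R_th ≤ 40.0 kΩ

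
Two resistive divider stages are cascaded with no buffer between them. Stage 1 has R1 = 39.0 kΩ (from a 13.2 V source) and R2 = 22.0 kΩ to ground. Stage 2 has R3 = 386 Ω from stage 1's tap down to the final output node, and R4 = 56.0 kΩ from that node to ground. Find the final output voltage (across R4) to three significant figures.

Stage 2 presents R3+R4 = 56390 Ω as a load on stage 1's tap.
Stage 1's lower leg becomes R2‖(R3+R4) = 15830 Ω, so V_mid = 13.2 × 15830/54830 = 3.810 V.
Stage 2 is itself unloaded: V_out = V_mid × R4/(R3+R4) = 3.810 × 56000/56390 = 3.78 V.

V_out ≈ 3.78 V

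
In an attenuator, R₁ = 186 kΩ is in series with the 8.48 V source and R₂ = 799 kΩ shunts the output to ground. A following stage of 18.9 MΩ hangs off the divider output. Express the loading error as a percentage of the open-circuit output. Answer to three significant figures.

The divider's output (Thévenin) resistance is R₁‖R₂ = 150.9 kΩ.
Fractional drop under load = R_th/(R_th + R_L) = 150.9 / (150.9 + 18900) = 0.007920.
So the output falls by 0.792 %.

0.792 %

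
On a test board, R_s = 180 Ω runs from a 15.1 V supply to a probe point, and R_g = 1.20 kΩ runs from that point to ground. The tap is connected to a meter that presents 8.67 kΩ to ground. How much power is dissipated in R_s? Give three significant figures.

Total resistance from the source is R_s + (R_g‖R_L) = 1234 Ω, so I = 15.1/1234 Ω = 12.24 mA.
P = I²·R_s = (12.24 mA)² × 180 Ω = 26.9 mW.

P ≈ 26.9 mW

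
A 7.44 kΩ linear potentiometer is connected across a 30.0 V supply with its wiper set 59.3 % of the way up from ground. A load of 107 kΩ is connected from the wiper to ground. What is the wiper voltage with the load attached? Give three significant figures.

V ≈ 17.5 V

The wiper splits the pot into (1−α)R = 3.028 kΩ above and αR = 4.412 kΩ below.
Lower section ‖ load = 4.237 kΩ.
V_wiper = 30.0 × 4.237/(3.028 + 4.237) = 17.5 V.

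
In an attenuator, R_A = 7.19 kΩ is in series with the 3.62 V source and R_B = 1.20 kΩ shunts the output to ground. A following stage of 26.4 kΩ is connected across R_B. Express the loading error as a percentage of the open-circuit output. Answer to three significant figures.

The divider's output (Thévenin) resistance is R_A‖R_B = 1.028 kΩ.
Fractional drop under load = R_th/(R_th + R_L) = 1.028 / (1.028 + 26.4) = 0.03749.
So the output falls by 3.75 %.

3.75 %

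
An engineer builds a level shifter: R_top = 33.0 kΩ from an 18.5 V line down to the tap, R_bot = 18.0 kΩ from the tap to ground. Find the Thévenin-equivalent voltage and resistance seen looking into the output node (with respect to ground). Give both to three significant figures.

V_th = 6.53 V, R_th = 11.6 kΩ

V_th is the open-circuit tap voltage: 18.5 × 18.0/(33.0 + 18.0) = 6.53 V.
With the supply zeroed, R_top and R_bot appear in parallel from the tap: R_th = R_top‖R_bot = (33.0 × 18.0)/51.00 = 11.6 kΩ.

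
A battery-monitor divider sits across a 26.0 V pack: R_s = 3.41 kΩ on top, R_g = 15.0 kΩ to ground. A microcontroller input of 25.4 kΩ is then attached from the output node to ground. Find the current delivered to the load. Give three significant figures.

R_g‖R_L = 9.431 kΩ; V_out = 26.0 × 9.431/12.84 = 19.10 V.
I_L = V_out / R_L = 19.10 / 25.4 kΩ = 0.752 mA.

I_L ≈ 0.752 mA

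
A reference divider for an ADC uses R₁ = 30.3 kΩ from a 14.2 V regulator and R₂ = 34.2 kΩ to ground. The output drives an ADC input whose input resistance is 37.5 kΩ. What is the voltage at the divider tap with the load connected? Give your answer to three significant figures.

The load sits in parallel with R₂: R₂‖R_L = (34.2 × 37.5) / (34.2 + 37.5) = 17.89 kΩ.
V_out = 14.2 × 17.89 / (30.3 + 17.89) = 14.2 × 17.89/48.19 = 5.27 V.
(Unloaded it would have been 7.53 V.)

V_out ≈ 5.27 V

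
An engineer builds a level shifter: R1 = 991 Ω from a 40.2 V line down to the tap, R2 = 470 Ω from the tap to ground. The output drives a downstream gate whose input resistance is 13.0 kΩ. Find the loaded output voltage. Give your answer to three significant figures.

V_out ≈ 12.6 V

The load sits in parallel with R2: R2‖R_L = (470 × 13000) / (470 + 13000) = 453.6 Ω.
V_out = 40.2 × 453.6 / (991 + 453.6) = 40.2 × 453.6/1445 = 12.6 V.
(Unloaded it would have been 12.9 V.)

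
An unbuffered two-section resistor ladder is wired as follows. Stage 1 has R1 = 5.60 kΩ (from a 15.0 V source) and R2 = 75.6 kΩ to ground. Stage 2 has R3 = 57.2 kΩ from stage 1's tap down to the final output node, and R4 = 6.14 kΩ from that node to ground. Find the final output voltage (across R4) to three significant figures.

Stage 2 presents R3+R4 = 63.34 kΩ as a load on stage 1's tap.
Stage 1's lower leg becomes R2‖(R3+R4) = 34.46 kΩ, so V_mid = 15.0 × 34.46/40.06 = 12.90 V.
Stage 2 is itself unloaded: V_out = V_mid × R4/(R3+R4) = 12.90 × 6.14/63.34 = 1.25 V.

V_out ≈ 1.25 V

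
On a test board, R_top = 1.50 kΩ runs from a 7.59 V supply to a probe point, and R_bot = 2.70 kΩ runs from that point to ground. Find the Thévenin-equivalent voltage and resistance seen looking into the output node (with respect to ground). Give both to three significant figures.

V_th is the open-circuit tap voltage: 7.59 × 2.70/(1.50 + 2.70) = 4.88 V.
With the supply zeroed, R_top and R_bot appear in parallel from the tap: R_th = R_top‖R_bot = (1.50 × 2.70)/4.200 = 964 Ω.

V_th = 4.88 V, R_th = 964 Ω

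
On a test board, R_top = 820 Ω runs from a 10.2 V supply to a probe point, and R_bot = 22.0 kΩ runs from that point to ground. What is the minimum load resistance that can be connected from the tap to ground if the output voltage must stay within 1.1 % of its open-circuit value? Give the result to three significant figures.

R_L(min) ≈ 71.1 kΩ

Output resistance R_th = R_top‖R_bot = (820 × 22000)/22820 = 790.5 Ω.
The fractional drop is R_th/(R_th + R_L); requiring this ≤ 0.0110 gives R_L ≥ R_th(1/0.0110 − 1) = 790.5 × 89.91 = 71.1 kΩ.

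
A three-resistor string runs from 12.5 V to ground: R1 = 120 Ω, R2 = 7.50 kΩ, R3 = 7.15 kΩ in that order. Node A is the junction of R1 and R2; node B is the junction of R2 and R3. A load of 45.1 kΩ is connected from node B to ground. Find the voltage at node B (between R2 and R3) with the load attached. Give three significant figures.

At node B, R3 is in parallel with the load: R3‖R_L = 6172 Ω.
Below node A the resistance is R2 + (R3‖R_L) = 13670 Ω, so V_A = 12.5 × 13670/13790 = 12.39 V.
Then V_B = V_A × (R3‖R_L)/(R2 + R3‖R_L) = 12.39 × 6172/13670 = 5.59 V.

V ≈ 5.59 V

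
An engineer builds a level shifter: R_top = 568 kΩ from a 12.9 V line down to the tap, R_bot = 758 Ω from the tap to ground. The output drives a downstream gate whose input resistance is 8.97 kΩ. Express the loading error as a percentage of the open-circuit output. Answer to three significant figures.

The divider's output (Thévenin) resistance is R_top‖R_bot = 757.0 Ω.
Fractional drop under load = R_th/(R_th + R_L) = 757.0 / (757.0 + 8970) = 0.07782.
So the output falls by 7.78 %.

7.78 %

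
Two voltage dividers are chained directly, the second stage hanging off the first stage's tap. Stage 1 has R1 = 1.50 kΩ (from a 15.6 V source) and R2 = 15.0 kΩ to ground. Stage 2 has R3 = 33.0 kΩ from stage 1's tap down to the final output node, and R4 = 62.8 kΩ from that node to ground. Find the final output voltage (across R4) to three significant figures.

V_out ≈ 9.17 V

Stage 2 presents R3+R4 = 95.80 kΩ as a load on stage 1's tap.
Stage 1's lower leg becomes R2‖(R3+R4) = 12.97 kΩ, so V_mid = 15.6 × 12.97/14.47 = 13.98 V.
Stage 2 is itself unloaded: V_out = V_mid × R4/(R3+R4) = 13.98 × 62.8/95.80 = 9.17 V.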